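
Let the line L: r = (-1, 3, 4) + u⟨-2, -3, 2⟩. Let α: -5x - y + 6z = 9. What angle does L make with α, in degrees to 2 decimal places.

sin θ = |n·v| / (|n||v|) = |25| / (√62 · √17) = 0.77005.
θ ≈ 50.36°.

50.36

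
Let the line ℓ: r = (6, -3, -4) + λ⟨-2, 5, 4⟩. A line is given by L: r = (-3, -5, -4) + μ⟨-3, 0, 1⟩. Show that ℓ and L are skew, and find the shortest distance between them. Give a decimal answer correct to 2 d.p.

Common perpendicular direction n = (-2, 5, 4) × (-3, 0, 1) = (5, -10, 15).
With w = (-3, -5, -4) − (6, -3, -4) = (-9, -2, 0), w · n = -25.
Since n ≠ 0 the lines are not parallel, and w · n = -25 ≠ 0 so they do not intersect; hence they are skew.
Distance = |w · n| / |n| = |-25| / √350 ≈ 1.34.

1.34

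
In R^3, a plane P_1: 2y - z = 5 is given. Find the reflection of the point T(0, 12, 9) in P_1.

λ = (n·T − d)/|n|² = (15 − 5)/5 = 2.
Reflection = T − 2λn = (0, 12, 9) − 4·(0, 2, -1) = (0, 4, 13).

(0, 4, 13)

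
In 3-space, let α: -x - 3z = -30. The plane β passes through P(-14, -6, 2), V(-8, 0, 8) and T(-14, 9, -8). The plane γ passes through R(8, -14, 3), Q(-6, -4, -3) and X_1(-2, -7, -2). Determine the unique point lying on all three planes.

PV = (6, 6, 6), PT = (0, 15, -10); a normal to β is PV × PT = (-150, 60, 90).
Using P: β has equation -150x + 60y + 90z = 1920.
RQ = (-14, 10, -6), RX_1 = (-10, 7, -5); a normal to γ is RQ × RX_1 = (-8, -10, 2).
Using R: γ has equation -8x - 10y + 2z = 82.
Solving the 3×3 linear system -x - 3z = -30, -150x + 60y + 90z = 1920, -8x - 10y + 2z = 82 (e.g. by elimination or Cramer's rule, determinant = -6960) gives (-6, -1, 12).

(-6, -1, 12)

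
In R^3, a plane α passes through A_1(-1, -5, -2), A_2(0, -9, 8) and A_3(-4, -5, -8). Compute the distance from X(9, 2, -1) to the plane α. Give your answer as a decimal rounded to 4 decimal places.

A_1A_2 = (1, -4, 10), A_1A_3 = (-3, 0, -6); a normal to α is A_1A_2 × A_1A_3 = (24, -24, -12).
Using A_1: α has equation 24x - 24y - 12z = 120.
n·X − d = (24)·(9) + (-24)·(2) + (-12)·(-1) − 120 = 60; |n| = √1296.
Distance = |60| / √1296 = 60/√1296 ≈ 1.6667.

1.6667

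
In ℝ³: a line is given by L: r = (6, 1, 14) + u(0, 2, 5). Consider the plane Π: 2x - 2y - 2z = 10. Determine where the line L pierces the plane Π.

(6, -3, 4)

Substitute r = (6, 1, 14) + t(0, 2, 5) into the plane: -18 + (-14)t = 10, so t = -2.
Intersection: (6, 1, 14) + (-2)·(0, 2, 5) = (6, -3, 4).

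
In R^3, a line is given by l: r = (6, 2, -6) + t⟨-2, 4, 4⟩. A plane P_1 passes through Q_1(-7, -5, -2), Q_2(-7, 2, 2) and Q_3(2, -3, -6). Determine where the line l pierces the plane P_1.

Q_1Q_2 = (0, 7, 4), Q_1Q_3 = (9, 2, -4); a normal to P_1 is Q_1Q_2 × Q_1Q_3 = (-36, 36, -63).
Using Q_1: P_1 has equation -36x + 36y - 63z = 198.
Substitute r = (6, 2, -6) + t(-2, 4, 4) into the plane: 234 + (-36)t = 198, so t = 1.
Intersection: (6, 2, -6) + 1·(-2, 4, 4) = (4, 6, -2).

(4, 6, -2)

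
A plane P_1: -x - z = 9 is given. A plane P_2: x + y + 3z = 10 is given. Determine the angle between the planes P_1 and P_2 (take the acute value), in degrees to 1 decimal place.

cos θ = |n₁·n₂| / (|n₁||n₂|) = |-4| / (√2 · √11).
θ = arccos(0.85280) ≈ 31.5°.

31.5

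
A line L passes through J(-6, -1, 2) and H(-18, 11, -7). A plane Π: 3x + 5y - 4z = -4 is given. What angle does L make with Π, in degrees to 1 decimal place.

A direction vector for L is H − J = (-12, 12, -9).
sin θ = |n·v| / (|n||v|) = |60| / (√50 · √369) = 0.44173.
θ ≈ 26.2°.

26.2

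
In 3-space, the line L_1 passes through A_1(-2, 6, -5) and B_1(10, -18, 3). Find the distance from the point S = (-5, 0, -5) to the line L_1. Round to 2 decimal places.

A direction vector for L_1 is B_1 − A_1 = (12, -24, 8).
Taking (-2, 6, -5) on L_1 with direction v = (12, -24, 8): w = S − (-2, 6, -5) = (-3, -6, 0), and w × v = (-48, 24, 144).
Distance = |w × v| / |v| = √23616 / √784 ≈ 5.49.

5.49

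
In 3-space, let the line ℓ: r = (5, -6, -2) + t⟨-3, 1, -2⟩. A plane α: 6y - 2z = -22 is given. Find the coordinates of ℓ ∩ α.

(2, -5, -4)

Substitute r = (5, -6, -2) + t(-3, 1, -2) into the plane: -32 + 10t = -22, so t = 1.
Intersection: (5, -6, -2) + 1·(-3, 1, -2) = (2, -5, -4).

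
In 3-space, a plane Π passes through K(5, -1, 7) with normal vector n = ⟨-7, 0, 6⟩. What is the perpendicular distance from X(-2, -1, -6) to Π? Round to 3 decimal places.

3.145

Π: n·r = n·K gives -7x + 6z = 7.
n·X − d = (-7)·(-2) + (0)·(-1) + (6)·(-6) − 7 = -29; |n| = √85.
Distance = |-29| / √85 = 29/√85 ≈ 3.145.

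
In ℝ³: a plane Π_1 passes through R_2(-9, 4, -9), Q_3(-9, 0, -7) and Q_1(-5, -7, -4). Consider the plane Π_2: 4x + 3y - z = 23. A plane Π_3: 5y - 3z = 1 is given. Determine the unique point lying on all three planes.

R_2Q_3 = (0, -4, 2), R_2Q_1 = (4, -11, 5); a normal to Π_1 is R_2Q_3 × R_2Q_1 = (2, 8, 16).
Using R_2: Π_1 has equation 2x + 8y + 16z = -130.
Solving the 3×3 linear system 2x + 8y + 16z = -130, 4x + 3y - z = 23, 5y - 3z = 1 (e.g. by elimination or Cramer's rule, determinant = 408) gives (7, -4, -7).

(7, -4, -7)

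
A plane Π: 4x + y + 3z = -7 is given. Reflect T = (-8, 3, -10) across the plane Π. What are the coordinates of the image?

λ = (n·T − d)/|n|² = (-59 − (-7))/26 = -2.
Reflection = T − 2λn = (-8, 3, -10) − (-4)·(4, 1, 3) = (8, 7, 2).

(8, 7, 2)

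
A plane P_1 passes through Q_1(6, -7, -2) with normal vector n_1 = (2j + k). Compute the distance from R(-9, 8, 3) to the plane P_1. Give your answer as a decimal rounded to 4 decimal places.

P_1: n_1·r = n_1·Q_1 gives 2y + z = -16.
n·R − d = (0)·(-9) + (2)·(8) + (1)·(3) − (-16) = 35; |n| = √5.
Distance = |35| / √5 = 35/√5 ≈ 15.6525.

15.6525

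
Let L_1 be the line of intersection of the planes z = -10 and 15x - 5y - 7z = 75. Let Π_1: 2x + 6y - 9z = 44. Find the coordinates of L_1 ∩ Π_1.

(-2, -7, -10)

Direction of L_1: (0, 0, 1) × (15, -5, -7) = (5, 15, 0).
A point on L_1: solving the two plane equations with x = -5 gives (-5, -16, -10).
Substitute r = (-5, -16, -10) + t(5, 15, 0) into the plane: -16 + 100t = 44, so t = 3/5.
Intersection: (-5, -16, -10) + (3/5)·(5, 15, 0) = (-2, -7, -10).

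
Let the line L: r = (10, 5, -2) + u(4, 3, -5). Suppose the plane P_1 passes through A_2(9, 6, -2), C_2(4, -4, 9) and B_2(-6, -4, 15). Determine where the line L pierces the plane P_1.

(6, 2, 3)

A_2C_2 = (-5, -10, 11), A_2B_2 = (-15, -10, 17); a normal to P_1 is A_2C_2 × A_2B_2 = (-60, -80, -100).
Using A_2: P_1 has equation -60x - 80y - 100z = -820.
Substitute r = (10, 5, -2) + t(4, 3, -5) into the plane: -800 + 20t = -820, so t = -1.
Intersection: (10, 5, -2) + (-1)·(4, 3, -5) = (6, 2, 3).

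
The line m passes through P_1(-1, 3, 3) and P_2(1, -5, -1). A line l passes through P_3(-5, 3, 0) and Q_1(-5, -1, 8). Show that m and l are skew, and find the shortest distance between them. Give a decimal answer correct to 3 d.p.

A direction vector for m is P_2 − P_1 = (2, -8, -4).
A direction vector for l is Q_1 − P_3 = (0, -4, 8).
Common perpendicular direction n = (2, -8, -4) × (0, -4, 8) = (-80, -16, -8).
With w = (-5, 3, 0) − (-1, 3, 3) = (-4, 0, -3), w · n = 344.
Since n ≠ 0 the lines are not parallel, and w · n = 344 ≠ 0 so they do not intersect; hence they are skew.
Distance = |w · n| / |n| = |344| / √6720 ≈ 4.196.

4.196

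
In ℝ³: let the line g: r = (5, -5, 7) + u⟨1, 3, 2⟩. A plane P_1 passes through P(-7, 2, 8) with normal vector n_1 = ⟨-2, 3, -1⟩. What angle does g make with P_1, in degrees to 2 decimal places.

20.92

P_1: n_1·r = n_1·P gives -2x + 3y - z = 12.
sin θ = |n·v| / (|n||v|) = |5| / (√14 · √14) = 0.35714.
θ ≈ 20.92°.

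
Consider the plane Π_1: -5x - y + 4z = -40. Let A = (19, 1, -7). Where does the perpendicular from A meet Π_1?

(9, -1, 1)

Foot = A − λn with λ = (n·A − d)/|n|² = (-124 − (-40))/42 = -2.
Foot = (19, 1, -7) − (-2)·(-5, -1, 4) = (9, -1, 1).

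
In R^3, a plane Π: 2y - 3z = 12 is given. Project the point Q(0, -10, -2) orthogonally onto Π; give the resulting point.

(0, -6, -8)

Foot = Q − λn with λ = (n·Q − d)/|n|² = (-14 − 12)/13 = -2.
Foot = (0, -10, -2) − (-2)·(0, 2, -3) = (0, -6, -8).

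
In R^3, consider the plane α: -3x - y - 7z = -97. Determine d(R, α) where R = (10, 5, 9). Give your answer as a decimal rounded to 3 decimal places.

n·R − d = (-3)·(10) + (-1)·(5) + (-7)·(9) − (-97) = -1; |n| = √59.
Distance = |-1| / √59 = 1/√59 ≈ 0.130.

0.130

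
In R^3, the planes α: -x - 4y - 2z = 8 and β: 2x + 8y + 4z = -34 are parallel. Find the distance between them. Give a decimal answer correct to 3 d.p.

1.964

Rescale β by 1/(-2): -x - 4y - 2z = 17. Then distance = |8 − 17| / √21 ≈ 1.964.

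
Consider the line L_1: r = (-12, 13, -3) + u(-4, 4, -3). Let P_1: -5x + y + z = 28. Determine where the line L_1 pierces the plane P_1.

Substitute r = (-12, 13, -3) + t(-4, 4, -3) into the plane: 70 + 21t = 28, so t = -2.
Intersection: (-12, 13, -3) + (-2)·(-4, 4, -3) = (-4, 5, 3).

(-4, 5, 3)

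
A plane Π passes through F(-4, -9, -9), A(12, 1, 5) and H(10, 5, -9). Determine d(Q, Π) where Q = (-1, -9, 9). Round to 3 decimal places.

3.190

FA = (16, 10, 14), FH = (14, 14, 0); a normal to Π is FA × FH = (-196, 196, 84).
Using F: Π has equation -196x + 196y + 84z = -1736.
n·Q − d = (-196)·(-1) + (196)·(-9) + (84)·(9) − (-1736) = 924; |n| = √83888.
Distance = |924| / √83888 = 924/√83888 ≈ 3.190.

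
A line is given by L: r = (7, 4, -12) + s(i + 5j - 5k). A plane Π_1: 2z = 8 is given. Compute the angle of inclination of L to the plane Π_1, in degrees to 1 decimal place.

44.4

sin θ = |n·v| / (|n||v|) = |-10| / (√4 · √51) = 0.70014.
θ ≈ 44.4°.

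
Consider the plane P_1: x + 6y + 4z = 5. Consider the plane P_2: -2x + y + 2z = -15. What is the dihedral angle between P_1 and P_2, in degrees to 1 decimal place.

56.7

cos θ = |n₁·n₂| / (|n₁||n₂|) = |12| / (√53 · √9).
θ = arccos(0.54944) ≈ 56.7°.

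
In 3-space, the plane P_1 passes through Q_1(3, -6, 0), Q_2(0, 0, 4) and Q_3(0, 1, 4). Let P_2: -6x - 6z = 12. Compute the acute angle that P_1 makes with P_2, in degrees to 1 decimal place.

8.1

Q_1Q_2 = (-3, 6, 4), Q_1Q_3 = (-3, 7, 4); a normal to P_1 is Q_1Q_2 × Q_1Q_3 = (-4, 0, -3).
Using Q_1: P_1 has equation -4x - 3z = -12.
cos θ = |n₁·n₂| / (|n₁||n₂|) = |42| / (√25 · √72).
θ = arccos(0.98995) ≈ 8.1°.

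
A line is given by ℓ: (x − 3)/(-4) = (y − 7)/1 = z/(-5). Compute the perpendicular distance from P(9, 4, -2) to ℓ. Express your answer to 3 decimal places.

ℓ has direction (-4, 1, -5) through (3, 7, 0).
Taking (3, 7, 0) on ℓ with direction v = (-4, 1, -5): w = P − (3, 7, 0) = (6, -3, -2), and w × v = (17, 38, -6).
Distance = |w × v| / |v| = √1769 / √42 ≈ 6.490.

6.490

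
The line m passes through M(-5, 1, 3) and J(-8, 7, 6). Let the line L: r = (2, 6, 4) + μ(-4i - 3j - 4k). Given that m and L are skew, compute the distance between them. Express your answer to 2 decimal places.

4.42

A direction vector for m is J − M = (-3, 6, 3).
Common perpendicular direction n = (-3, 6, 3) × (-4, -3, -4) = (-15, -24, 33).
With w = (2, 6, 4) − (-5, 1, 3) = (7, 5, 1), w · n = -192.
Distance = |w · n| / |n| = |-192| / √1890 ≈ 4.42.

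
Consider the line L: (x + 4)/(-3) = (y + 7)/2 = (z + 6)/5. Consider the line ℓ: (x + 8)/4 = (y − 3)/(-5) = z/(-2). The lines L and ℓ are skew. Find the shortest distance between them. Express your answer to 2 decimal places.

3.74

L has direction (-3, 2, 5) through (-4, -7, -6).
ℓ has direction (4, -5, -2) through (-8, 3, 0).
Common perpendicular direction n = (-3, 2, 5) × (4, -5, -2) = (21, 14, 7).
With w = (-8, 3, 0) − (-4, -7, -6) = (-4, 10, 6), w · n = 98.
Distance = |w · n| / |n| = |98| / √686 ≈ 3.74.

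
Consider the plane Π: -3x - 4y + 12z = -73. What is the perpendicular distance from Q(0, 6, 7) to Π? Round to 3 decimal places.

n·Q − d = (-3)·(0) + (-4)·(6) + (12)·(7) − (-73) = 133; |n| = √169.
Distance = |133| / √169 = 133/√169 ≈ 10.231.

10.231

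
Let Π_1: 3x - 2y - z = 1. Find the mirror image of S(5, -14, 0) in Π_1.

(-13, -2, 6)

λ = (n·S − d)/|n|² = (43 − 1)/14 = 3.
Reflection = S − 2λn = (5, -14, 0) − 6·(3, -2, -1) = (-13, -2, 6).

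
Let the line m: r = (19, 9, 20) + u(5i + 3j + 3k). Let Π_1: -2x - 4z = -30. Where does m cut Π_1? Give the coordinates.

(-1, -3, 8)

Substitute r = (19, 9, 20) + t(5, 3, 3) into the plane: -118 + (-22)t = -30, so t = -4.
Intersection: (19, 9, 20) + (-4)·(5, 3, 3) = (-1, -3, 8).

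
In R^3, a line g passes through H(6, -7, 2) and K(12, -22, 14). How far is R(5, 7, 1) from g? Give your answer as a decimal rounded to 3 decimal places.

8.345

A direction vector for g is K − H = (6, -15, 12).
Taking (6, -7, 2) on g with direction v = (6, -15, 12): w = R − (6, -7, 2) = (-1, 14, -1), and w × v = (153, 6, -69).
Distance = |w × v| / |v| = √28206 / √405 ≈ 8.345.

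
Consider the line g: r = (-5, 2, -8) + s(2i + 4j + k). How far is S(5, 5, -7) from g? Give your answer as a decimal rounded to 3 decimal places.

7.625

Taking (-5, 2, -8) on g with direction v = (2, 4, 1): w = S − (-5, 2, -8) = (10, 3, 1), and w × v = (-1, -8, 34).
Distance = |w × v| / |v| = √1221 / √21 ≈ 7.625.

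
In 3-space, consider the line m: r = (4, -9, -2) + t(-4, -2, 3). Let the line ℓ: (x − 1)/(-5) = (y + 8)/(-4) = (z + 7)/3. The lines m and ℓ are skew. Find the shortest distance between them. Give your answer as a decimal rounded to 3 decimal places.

5.667

ℓ has direction (-5, -4, 3) through (1, -8, -7).
Common perpendicular direction n = (-4, -2, 3) × (-5, -4, 3) = (6, -3, 6).
With w = (1, -8, -7) − (4, -9, -2) = (-3, 1, -5), w · n = -51.
Distance = |w · n| / |n| = |-51| / √81 ≈ 5.667.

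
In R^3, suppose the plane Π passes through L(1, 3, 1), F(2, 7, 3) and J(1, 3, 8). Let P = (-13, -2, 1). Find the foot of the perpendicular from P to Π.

LF = (1, 4, 2), LJ = (0, 0, 7); a normal to Π is LF × LJ = (28, -7, 0).
Using L: Π has equation 28x - 7y = 7.
Foot = P − λn with λ = (n·P − d)/|n|² = (-350 − 7)/833 = -3/7.
Foot = (-13, -2, 1) − (-3/7)·(28, -7, 0) = (-1, -5, 1).

(-1, -5, 1)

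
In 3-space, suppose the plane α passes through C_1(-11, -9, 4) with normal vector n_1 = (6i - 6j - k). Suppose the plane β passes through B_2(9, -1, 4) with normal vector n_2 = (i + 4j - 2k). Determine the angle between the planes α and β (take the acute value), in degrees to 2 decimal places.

65.88

α: n_1·r = n_1·C_1 gives 6x - 6y - z = -16.
β: n_2·r = n_2·B_2 gives x + 4y - 2z = -3.
cos θ = |n₁·n₂| / (|n₁||n₂|) = |-16| / (√73 · √21).
θ = arccos(0.40865) ≈ 65.88°.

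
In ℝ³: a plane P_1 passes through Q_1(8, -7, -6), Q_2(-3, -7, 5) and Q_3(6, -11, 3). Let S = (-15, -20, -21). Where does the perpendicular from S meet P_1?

Q_1Q_2 = (-11, 0, 11), Q_1Q_3 = (-2, -4, 9); a normal to P_1 is Q_1Q_2 × Q_1Q_3 = (44, 77, 44).
Using Q_1: P_1 has equation 44x + 77y + 44z = -451.
Foot = S − λn with λ = (n·S − d)/|n|² = (-3124 − (-451))/9801 = -3/11.
Foot = (-15, -20, -21) − (-3/11)·(44, 77, 44) = (-3, 1, -9).

(-3, 1, -9)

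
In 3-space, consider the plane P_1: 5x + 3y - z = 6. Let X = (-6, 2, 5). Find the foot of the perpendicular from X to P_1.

(-1, 5, 4)

Foot = X − λn with λ = (n·X − d)/|n|² = (-29 − 6)/35 = -1.
Foot = (-6, 2, 5) − (-1)·(5, 3, -1) = (-1, 5, 4).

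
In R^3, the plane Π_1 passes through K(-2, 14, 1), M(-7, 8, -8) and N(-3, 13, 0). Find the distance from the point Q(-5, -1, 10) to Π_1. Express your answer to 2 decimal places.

KM = (-5, -6, -9), KN = (-1, -1, -1); a normal to Π_1 is KM × KN = (-3, 4, -1).
Using K: Π_1 has equation -3x + 4y - z = 61.
n·Q − d = (-3)·(-5) + (4)·(-1) + (-1)·(10) − 61 = -60; |n| = √26.
Distance = |-60| / √26 = 60/√26 ≈ 11.77.

11.77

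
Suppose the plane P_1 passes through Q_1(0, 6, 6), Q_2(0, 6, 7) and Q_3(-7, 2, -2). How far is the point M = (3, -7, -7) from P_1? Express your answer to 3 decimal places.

Q_1Q_2 = (0, 0, 1), Q_1Q_3 = (-7, -4, -8); a normal to P_1 is Q_1Q_2 × Q_1Q_3 = (4, -7, 0).
Using Q_1: P_1 has equation 4x - 7y = -42.
n·M − d = (4)·(3) + (-7)·(-7) + (0)·(-7) − (-42) = 103; |n| = √65.
Distance = |103| / √65 = 103/√65 ≈ 12.776.

12.776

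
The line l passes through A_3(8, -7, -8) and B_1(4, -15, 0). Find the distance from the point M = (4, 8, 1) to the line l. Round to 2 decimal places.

17.75

A direction vector for l is B_1 − A_3 = (-4, -8, 8).
Taking (8, -7, -8) on l with direction v = (-4, -8, 8): w = M − (8, -7, -8) = (-4, 15, 9), and w × v = (192, -4, 92).
Distance = |w × v| / |v| = √45344 / √144 ≈ 17.75.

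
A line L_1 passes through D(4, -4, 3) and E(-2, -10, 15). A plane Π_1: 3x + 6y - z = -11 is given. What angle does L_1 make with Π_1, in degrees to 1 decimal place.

A direction vector for L_1 is E − D = (-6, -6, 12).
sin θ = |n·v| / (|n||v|) = |-66| / (√46 · √216) = 0.66212.
θ ≈ 41.5°.

41.5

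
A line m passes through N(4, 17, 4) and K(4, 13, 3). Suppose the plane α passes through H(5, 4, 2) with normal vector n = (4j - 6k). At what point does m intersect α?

(4, 1, 0)

A direction vector for m is K − N = (0, -4, -1).
α: n·r = n·H gives 4y - 6z = 4.
Substitute r = (4, 17, 4) + t(0, -4, -1) into the plane: 44 + (-10)t = 4, so t = 4.
Intersection: (4, 17, 4) + 4·(0, -4, -1) = (4, 1, 0).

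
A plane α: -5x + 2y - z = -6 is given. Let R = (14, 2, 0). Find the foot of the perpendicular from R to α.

(4, 6, -2)

Foot = R − λn with λ = (n·R − d)/|n|² = (-66 − (-6))/30 = -2.
Foot = (14, 2, 0) − (-2)·(-5, 2, -1) = (4, 6, -2).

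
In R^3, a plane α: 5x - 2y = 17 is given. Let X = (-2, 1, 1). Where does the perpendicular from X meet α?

(3, -1, 1)

Foot = X − λn with λ = (n·X − d)/|n|² = (-12 − 17)/29 = -1.
Foot = (-2, 1, 1) − (-1)·(5, -2, 0) = (3, -1, 1).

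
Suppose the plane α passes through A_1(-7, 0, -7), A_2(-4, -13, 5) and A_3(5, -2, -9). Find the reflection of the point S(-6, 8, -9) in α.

(-8, 2, -15)

A_1A_2 = (3, -13, 12), A_1A_3 = (12, -2, -2); a normal to α is A_1A_2 × A_1A_3 = (50, 150, 150).
Using A_1: α has equation 50x + 150y + 150z = -1400.
λ = (n·S − d)/|n|² = (-450 − (-1400))/47500 = 1/50.
Reflection = S − 2λn = (-6, 8, -9) − (1/25)·(50, 150, 150) = (-8, 2, -15).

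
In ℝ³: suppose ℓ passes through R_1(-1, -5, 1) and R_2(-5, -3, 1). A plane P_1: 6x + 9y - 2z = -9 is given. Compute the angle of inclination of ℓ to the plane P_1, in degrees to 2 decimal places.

7.01

A direction vector for ℓ is R_2 − R_1 = (-4, 2, 0).
sin θ = |n·v| / (|n||v|) = |-6| / (√121 · √20) = 0.12197.
θ ≈ 7.01°.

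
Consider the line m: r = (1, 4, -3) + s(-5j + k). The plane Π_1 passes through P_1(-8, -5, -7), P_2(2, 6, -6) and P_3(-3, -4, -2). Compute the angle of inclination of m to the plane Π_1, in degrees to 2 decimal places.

25.02

P_1P_2 = (10, 11, 1), P_1P_3 = (5, 1, 5); a normal to Π_1 is P_1P_2 × P_1P_3 = (54, -45, -45).
Using P_1: Π_1 has equation 54x - 45y - 45z = 108.
sin θ = |n·v| / (|n||v|) = |180| / (√6966 · √26) = 0.42295.
θ ≈ 25.02°.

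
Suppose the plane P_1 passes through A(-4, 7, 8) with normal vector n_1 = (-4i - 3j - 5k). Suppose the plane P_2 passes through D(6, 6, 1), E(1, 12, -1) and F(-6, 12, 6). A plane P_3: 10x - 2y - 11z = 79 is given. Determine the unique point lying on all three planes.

(8, 6, -1)

P_1: n_1·r = n_1·A gives -4x - 3y - 5z = -45.
DE = (-5, 6, -2), DF = (-12, 6, 5); a normal to P_2 is DE × DF = (42, 49, 42).
Using D: P_2 has equation 42x + 49y + 42z = 588.
Solving the 3×3 linear system -4x - 3y - 5z = -45, 42x + 49y + 42z = 588, 10x - 2y - 11z = 79 (e.g. by elimination or Cramer's rule, determinant = 2044) gives (8, 6, -1).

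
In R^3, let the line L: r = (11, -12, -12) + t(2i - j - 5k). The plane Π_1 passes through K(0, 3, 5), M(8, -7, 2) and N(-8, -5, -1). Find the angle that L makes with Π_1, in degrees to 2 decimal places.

52.83

KM = (8, -10, -3), KN = (-8, -8, -6); a normal to Π_1 is KM × KN = (36, 72, -144).
Using K: Π_1 has equation 36x + 72y - 144z = -504.
sin θ = |n·v| / (|n||v|) = |720| / (√27216 · √30) = 0.79682.
θ ≈ 52.83°.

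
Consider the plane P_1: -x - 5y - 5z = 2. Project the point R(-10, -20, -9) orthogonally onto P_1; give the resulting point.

(-7, -5, 6)

Foot = R − λn with λ = (n·R − d)/|n|² = (155 − 2)/51 = 3.
Foot = (-10, -20, -9) − 3·(-1, -5, -5) = (-7, -5, 6).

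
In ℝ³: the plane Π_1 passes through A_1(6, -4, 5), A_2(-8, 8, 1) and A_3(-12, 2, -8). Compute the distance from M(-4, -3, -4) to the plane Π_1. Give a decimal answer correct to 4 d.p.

A_1A_2 = (-14, 12, -4), A_1A_3 = (-18, 6, -13); a normal to Π_1 is A_1A_2 × A_1A_3 = (-132, -110, 132).
Using A_1: Π_1 has equation -132x - 110y + 132z = 308.
n·M − d = (-132)·(-4) + (-110)·(-3) + (132)·(-4) − 308 = 22; |n| = √46948.
Distance = |22| / √46948 = 22/√46948 ≈ 0.1015.

0.1015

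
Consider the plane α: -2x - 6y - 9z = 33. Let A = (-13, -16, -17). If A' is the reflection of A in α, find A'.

(-5, 8, 19)

λ = (n·A − d)/|n|² = (275 − 33)/121 = 2.
Reflection = A − 2λn = (-13, -16, -17) − 4·(-2, -6, -9) = (-5, 8, 19).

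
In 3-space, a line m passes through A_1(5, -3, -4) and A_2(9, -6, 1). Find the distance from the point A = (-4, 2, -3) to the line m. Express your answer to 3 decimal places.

8.042

A direction vector for m is A_2 − A_1 = (4, -3, 5).
Taking (5, -3, -4) on m with direction v = (4, -3, 5): w = A − (5, -3, -4) = (-9, 5, 1), and w × v = (28, 49, 7).
Distance = |w × v| / |v| = √3234 / √50 ≈ 8.042.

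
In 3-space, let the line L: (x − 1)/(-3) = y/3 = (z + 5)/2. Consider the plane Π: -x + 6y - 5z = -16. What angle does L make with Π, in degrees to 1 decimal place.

17.3

L has direction (-3, 3, 2) through (1, 0, -5).
sin θ = |n·v| / (|n||v|) = |11| / (√62 · √22) = 0.29784.
θ ≈ 17.3°.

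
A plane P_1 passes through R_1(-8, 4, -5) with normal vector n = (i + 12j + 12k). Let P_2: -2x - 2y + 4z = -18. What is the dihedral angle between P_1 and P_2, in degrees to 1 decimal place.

P_1: n·r = n·R_1 gives x + 12y + 12z = -20.
cos θ = |n₁·n₂| / (|n₁||n₂|) = |22| / (√289 · √24).
θ = arccos(0.26416) ≈ 74.7°.

74.7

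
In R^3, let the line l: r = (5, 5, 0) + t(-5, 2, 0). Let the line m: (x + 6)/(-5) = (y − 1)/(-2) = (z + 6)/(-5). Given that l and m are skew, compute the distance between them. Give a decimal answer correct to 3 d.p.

m has direction (-5, -2, -5) through (-6, 1, -6).
Common perpendicular direction n = (-5, 2, 0) × (-5, -2, -5) = (-10, -25, 20).
With w = (-6, 1, -6) − (5, 5, 0) = (-11, -4, -6), w · n = 90.
Distance = |w · n| / |n| = |90| / √1125 ≈ 2.683.

2.683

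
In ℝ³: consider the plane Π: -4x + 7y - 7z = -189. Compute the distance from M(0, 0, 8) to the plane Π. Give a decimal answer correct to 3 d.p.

12.457

n·M − d = (-4)·(0) + (7)·(0) + (-7)·(8) − (-189) = 133; |n| = √114.
Distance = |133| / √114 = 133/√114 ≈ 12.457.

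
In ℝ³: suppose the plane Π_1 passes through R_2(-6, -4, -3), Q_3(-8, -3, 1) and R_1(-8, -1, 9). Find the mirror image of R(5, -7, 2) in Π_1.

R_2Q_3 = (-2, 1, 4), R_2R_1 = (-2, 3, 12); a normal to Π_1 is R_2Q_3 × R_2R_1 = (0, 16, -4).
Using R_2: Π_1 has equation 16y - 4z = -52.
λ = (n·R − d)/|n|² = (-120 − (-52))/272 = -1/4.
Reflection = R − 2λn = (5, -7, 2) − (-1/2)·(0, 16, -4) = (5, 1, 0).

(5, 1, 0)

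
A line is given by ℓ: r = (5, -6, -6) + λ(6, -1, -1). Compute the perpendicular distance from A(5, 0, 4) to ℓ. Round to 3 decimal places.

11.369

Taking (5, -6, -6) on ℓ with direction v = (6, -1, -1): w = A − (5, -6, -6) = (0, 6, 10), and w × v = (4, 60, -36).
Distance = |w × v| / |v| = √4912 / √38 ≈ 11.369.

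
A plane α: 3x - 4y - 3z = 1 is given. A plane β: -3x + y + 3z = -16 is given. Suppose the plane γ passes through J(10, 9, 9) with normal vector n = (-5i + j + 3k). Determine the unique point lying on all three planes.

(-1, 5, -8)

γ: n·r = n·J gives -5x + y + 3z = -14.
Solving the 3×3 linear system 3x - 4y - 3z = 1, -3x + y + 3z = -16, -5x + y + 3z = -14 (e.g. by elimination or Cramer's rule, determinant = 18) gives (-1, 5, -8).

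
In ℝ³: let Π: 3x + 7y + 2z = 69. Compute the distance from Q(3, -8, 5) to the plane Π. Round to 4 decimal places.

n·Q − d = (3)·(3) + (7)·(-8) + (2)·(5) − 69 = -106; |n| = √62.
Distance = |-106| / √62 = 106/√62 ≈ 13.4620.

13.4620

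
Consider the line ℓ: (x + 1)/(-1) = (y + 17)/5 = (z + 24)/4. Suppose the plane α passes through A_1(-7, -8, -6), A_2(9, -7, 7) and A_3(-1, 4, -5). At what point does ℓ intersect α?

ℓ has direction (-1, 5, 4) through (-1, -17, -24).
A_1A_2 = (16, 1, 13), A_1A_3 = (6, 12, 1); a normal to α is A_1A_2 × A_1A_3 = (-155, 62, 186).
Using A_1: α has equation -155x + 62y + 186z = -527.
Substitute r = (-1, -17, -24) + t(-1, 5, 4) into the plane: -5363 + 1209t = -527, so t = 4.
Intersection: (-1, -17, -24) + 4·(-1, 5, 4) = (-5, 3, -8).

(-5, 3, -8)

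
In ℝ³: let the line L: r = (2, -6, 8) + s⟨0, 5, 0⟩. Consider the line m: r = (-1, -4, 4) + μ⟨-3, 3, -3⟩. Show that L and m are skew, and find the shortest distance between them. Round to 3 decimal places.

0.707

Common perpendicular direction n = (0, 5, 0) × (-3, 3, -3) = (-15, 0, 15).
With w = (-1, -4, 4) − (2, -6, 8) = (-3, 2, -4), w · n = -15.
Since n ≠ 0 the lines are not parallel, and w · n = -15 ≠ 0 so they do not intersect; hence they are skew.
Distance = |w · n| / |n| = |-15| / √450 ≈ 0.707.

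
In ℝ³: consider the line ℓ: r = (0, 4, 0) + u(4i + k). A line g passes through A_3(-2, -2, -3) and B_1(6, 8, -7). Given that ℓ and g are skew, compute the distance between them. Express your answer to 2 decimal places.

A direction vector for g is B_1 − A_3 = (8, 10, -4).
Common perpendicular direction n = (4, 0, 1) × (8, 10, -4) = (-10, 24, 40).
With w = (-2, -2, -3) − (0, 4, 0) = (-2, -6, -3), w · n = -244.
Distance = |w · n| / |n| = |-244| / √2276 ≈ 5.11.

5.11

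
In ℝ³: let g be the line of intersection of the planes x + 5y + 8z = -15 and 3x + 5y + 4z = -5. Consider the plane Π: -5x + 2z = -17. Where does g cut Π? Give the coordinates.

(3, -2, -1)

Direction of g: (1, 5, 8) × (3, 5, 4) = (-20, 20, -10).
A point on g: solving the two plane equations with x = -5 gives (-5, 6, -5).
Substitute r = (-5, 6, -5) + t(-20, 20, -10) into the plane: 15 + 80t = -17, so t = -2/5.
Intersection: (-5, 6, -5) + (-2/5)·(-20, 20, -10) = (3, -2, -1).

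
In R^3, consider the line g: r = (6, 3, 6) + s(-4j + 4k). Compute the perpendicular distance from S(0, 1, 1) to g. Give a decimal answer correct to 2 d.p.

7.78

Taking (6, 3, 6) on g with direction v = (0, -4, 4): w = S − (6, 3, 6) = (-6, -2, -5), and w × v = (-28, 24, 24).
Distance = |w × v| / |v| = √1936 / √32 ≈ 7.78.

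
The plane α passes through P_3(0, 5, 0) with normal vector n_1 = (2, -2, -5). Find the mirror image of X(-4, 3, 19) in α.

(8, -9, -11)

α: n_1·r = n_1·P_3 gives 2x - 2y - 5z = -10.
λ = (n·X − d)/|n|² = (-109 − (-10))/33 = -3.
Reflection = X − 2λn = (-4, 3, 19) − (-6)·(2, -2, -5) = (8, -9, -11).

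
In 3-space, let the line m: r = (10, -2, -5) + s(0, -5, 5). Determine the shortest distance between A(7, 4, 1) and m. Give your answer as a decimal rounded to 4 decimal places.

Taking (10, -2, -5) on m with direction v = (0, -5, 5): w = A − (10, -2, -5) = (-3, 6, 6), and w × v = (60, 15, 15).
Distance = |w × v| / |v| = √4050 / √50 ≈ 9.0000.

9.0000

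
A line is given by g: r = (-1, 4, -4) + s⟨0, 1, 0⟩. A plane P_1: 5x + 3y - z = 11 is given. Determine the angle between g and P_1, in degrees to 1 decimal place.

sin θ = |n·v| / (|n||v|) = |3| / (√35 · √1) = 0.50709.
θ ≈ 30.5°.

30.5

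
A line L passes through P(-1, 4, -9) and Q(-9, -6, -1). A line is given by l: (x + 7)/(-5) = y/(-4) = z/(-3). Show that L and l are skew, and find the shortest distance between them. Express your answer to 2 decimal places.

A direction vector for L is Q − P = (-8, -10, 8).
l has direction (-5, -4, -3) through (-7, 0, 0).
Common perpendicular direction n = (-8, -10, 8) × (-5, -4, -3) = (62, -64, -18).
With w = (-7, 0, 0) − (-1, 4, -9) = (-6, -4, 9), w · n = -278.
Since n ≠ 0 the lines are not parallel, and w · n = -278 ≠ 0 so they do not intersect; hence they are skew.
Distance = |w · n| / |n| = |-278| / √8264 ≈ 3.06.

3.06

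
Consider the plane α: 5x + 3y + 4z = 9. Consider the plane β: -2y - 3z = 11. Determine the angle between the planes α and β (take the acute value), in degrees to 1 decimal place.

cos θ = |n₁·n₂| / (|n₁||n₂|) = |-18| / (√50 · √13).
θ = arccos(0.70602) ≈ 45.1°.

45.1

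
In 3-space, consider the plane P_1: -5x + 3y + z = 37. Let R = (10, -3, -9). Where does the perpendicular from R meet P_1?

Foot = R − λn with λ = (n·R − d)/|n|² = (-68 − 37)/35 = -3.
Foot = (10, -3, -9) − (-3)·(-5, 3, 1) = (-5, 6, -6).

(-5, 6, -6)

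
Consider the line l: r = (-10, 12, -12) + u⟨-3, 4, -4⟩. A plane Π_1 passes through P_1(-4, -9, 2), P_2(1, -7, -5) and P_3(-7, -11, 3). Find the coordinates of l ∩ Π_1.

P_1P_2 = (5, 2, -7), P_1P_3 = (-3, -2, 1); a normal to Π_1 is P_1P_2 × P_1P_3 = (-12, 16, -4).
Using P_1: Π_1 has equation -12x + 16y - 4z = -104.
Substitute r = (-10, 12, -12) + t(-3, 4, -4) into the plane: 360 + 116t = -104, so t = -4.
Intersection: (-10, 12, -12) + (-4)·(-3, 4, -4) = (2, -4, 4).

(2, -4, 4)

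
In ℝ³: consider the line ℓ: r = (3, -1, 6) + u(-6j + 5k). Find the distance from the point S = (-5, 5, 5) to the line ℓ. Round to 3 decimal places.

Taking (3, -1, 6) on ℓ with direction v = (0, -6, 5): w = S − (3, -1, 6) = (-8, 6, -1), and w × v = (24, 40, 48).
Distance = |w × v| / |v| = √4480 / √61 ≈ 8.570.

8.570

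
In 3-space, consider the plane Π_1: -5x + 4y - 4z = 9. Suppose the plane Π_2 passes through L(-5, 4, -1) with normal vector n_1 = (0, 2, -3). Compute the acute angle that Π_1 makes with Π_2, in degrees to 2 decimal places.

Π_2: n_1·r = n_1·L gives 2y - 3z = 11.
cos θ = |n₁·n₂| / (|n₁||n₂|) = |20| / (√57 · √13).
θ = arccos(0.73472) ≈ 42.72°.

42.72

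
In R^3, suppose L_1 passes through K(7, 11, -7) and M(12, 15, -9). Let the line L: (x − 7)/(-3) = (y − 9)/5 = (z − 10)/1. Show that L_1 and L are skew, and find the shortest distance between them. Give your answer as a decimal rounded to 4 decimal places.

15.8442

A direction vector for L_1 is M − K = (5, 4, -2).
L has direction (-3, 5, 1) through (7, 9, 10).
Common perpendicular direction n = (5, 4, -2) × (-3, 5, 1) = (14, 1, 37).
With w = (7, 9, 10) − (7, 11, -7) = (0, -2, 17), w · n = 627.
Since n ≠ 0 the lines are not parallel, and w · n = 627 ≠ 0 so they do not intersect; hence they are skew.
Distance = |w · n| / |n| = |627| / √1566 ≈ 15.8442.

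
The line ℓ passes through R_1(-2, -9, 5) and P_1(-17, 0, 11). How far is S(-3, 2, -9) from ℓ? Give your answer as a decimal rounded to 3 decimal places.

A direction vector for ℓ is P_1 − R_1 = (-15, 9, 6).
Taking (-2, -9, 5) on ℓ with direction v = (-15, 9, 6): w = S − (-2, -9, 5) = (-1, 11, -14), and w × v = (192, 216, 156).
Distance = |w × v| / |v| = √107856 / √342 ≈ 17.759.

17.759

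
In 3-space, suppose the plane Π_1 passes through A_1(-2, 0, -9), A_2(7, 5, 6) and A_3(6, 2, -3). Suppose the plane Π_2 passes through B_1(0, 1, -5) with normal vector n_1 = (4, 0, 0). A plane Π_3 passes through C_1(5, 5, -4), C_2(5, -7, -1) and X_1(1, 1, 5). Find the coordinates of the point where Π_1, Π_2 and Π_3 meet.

(0, 5, 6)

A_1A_2 = (9, 5, 15), A_1A_3 = (8, 2, 6); a normal to Π_1 is A_1A_2 × A_1A_3 = (0, 66, -22).
Using A_1: Π_1 has equation 66y - 22z = 198.
Π_2: n_1·r = n_1·B_1 gives 4x = 0.
C_1C_2 = (0, -12, 3), C_1X_1 = (-4, -4, 9); a normal to Π_3 is C_1C_2 × C_1X_1 = (-96, -12, -48).
Using C_1: Π_3 has equation -96x - 12y - 48z = -348.
Solving the 3×3 linear system 66y - 22z = 198, 4x = 0, -96x - 12y - 48z = -348 (e.g. by elimination or Cramer's rule, determinant = 13728) gives (0, 5, 6).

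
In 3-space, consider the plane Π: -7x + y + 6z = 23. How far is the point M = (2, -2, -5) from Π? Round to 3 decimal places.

7.440

n·M − d = (-7)·(2) + (1)·(-2) + (6)·(-5) − 23 = -69; |n| = √86.
Distance = |-69| / √86 = 69/√86 ≈ 7.440.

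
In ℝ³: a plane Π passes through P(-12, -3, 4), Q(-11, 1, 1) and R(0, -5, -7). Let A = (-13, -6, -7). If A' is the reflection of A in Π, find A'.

(-1, 0, 5)

PQ = (1, 4, -3), PR = (12, -2, -11); a normal to Π is PQ × PR = (-50, -25, -50).
Using P: Π has equation -50x - 25y - 50z = 475.
λ = (n·A − d)/|n|² = (1150 − 475)/5625 = 3/25.
Reflection = A − 2λn = (-13, -6, -7) − (6/25)·(-50, -25, -50) = (-1, 0, 5).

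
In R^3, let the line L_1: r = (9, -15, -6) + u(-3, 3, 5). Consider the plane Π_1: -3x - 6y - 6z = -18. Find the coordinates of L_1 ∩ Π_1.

Substitute r = (9, -15, -6) + t(-3, 3, 5) into the plane: 99 + (-39)t = -18, so t = 3.
Intersection: (9, -15, -6) + 3·(-3, 3, 5) = (0, -6, 9).

(0, -6, 9)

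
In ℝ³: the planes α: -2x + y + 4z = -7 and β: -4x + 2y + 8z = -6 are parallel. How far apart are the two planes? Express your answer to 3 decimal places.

Rescale β by 1/2: -2x + y + 4z = -3. Then distance = |-7 − (-3)| / √21 ≈ 0.873.

0.873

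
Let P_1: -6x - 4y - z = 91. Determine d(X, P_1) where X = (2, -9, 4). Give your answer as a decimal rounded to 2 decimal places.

9.75

n·X − d = (-6)·(2) + (-4)·(-9) + (-1)·(4) − 91 = -71; |n| = √53.
Distance = |-71| / √53 = 71/√53 ≈ 9.75.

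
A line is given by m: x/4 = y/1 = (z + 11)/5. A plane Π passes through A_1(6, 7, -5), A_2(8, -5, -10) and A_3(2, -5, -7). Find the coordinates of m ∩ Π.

(4, 1, -6)

m has direction (4, 1, 5) through (0, 0, -11).
A_1A_2 = (2, -12, -5), A_1A_3 = (-4, -12, -2); a normal to Π is A_1A_2 × A_1A_3 = (-36, 24, -72).
Using A_1: Π has equation -36x + 24y - 72z = 312.
Substitute r = (0, 0, -11) + t(4, 1, 5) into the plane: 792 + (-480)t = 312, so t = 1.
Intersection: (0, 0, -11) + 1·(4, 1, 5) = (4, 1, -6).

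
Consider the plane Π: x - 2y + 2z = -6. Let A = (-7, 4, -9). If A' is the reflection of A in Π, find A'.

(-1, -8, 3)

λ = (n·A − d)/|n|² = (-33 − (-6))/9 = -3.
Reflection = A − 2λn = (-7, 4, -9) − (-6)·(1, -2, 2) = (-1, -8, 3).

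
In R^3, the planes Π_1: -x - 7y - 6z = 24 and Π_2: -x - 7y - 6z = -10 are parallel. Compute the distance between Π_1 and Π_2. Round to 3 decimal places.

Same normal n = (-1, -7, -6) with |n| = √86; distance = |24 − (-10)| / |n| = 34/√86 ≈ 3.666.

3.666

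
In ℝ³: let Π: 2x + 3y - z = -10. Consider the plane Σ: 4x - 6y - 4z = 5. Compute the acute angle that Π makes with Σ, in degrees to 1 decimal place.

cos θ = |n₁·n₂| / (|n₁||n₂|) = |-6| / (√14 · √68).
θ = arccos(0.19446) ≈ 78.8°.

78.8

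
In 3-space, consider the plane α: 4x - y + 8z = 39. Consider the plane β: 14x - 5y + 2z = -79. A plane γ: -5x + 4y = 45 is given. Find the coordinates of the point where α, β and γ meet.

Solving the 3×3 linear system 4x - y + 8z = 39, 14x - 5y + 2z = -79, -5x + 4y = 45 (e.g. by elimination or Cramer's rule, determinant = 226) gives (-5, 5, 8).

(-5, 5, 8)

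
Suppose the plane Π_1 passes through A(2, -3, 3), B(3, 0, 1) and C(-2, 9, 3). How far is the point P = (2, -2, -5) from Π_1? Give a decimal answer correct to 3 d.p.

5.277

AB = (1, 3, -2), AC = (-4, 12, 0); a normal to Π_1 is AB × AC = (24, 8, 24).
Using A: Π_1 has equation 24x + 8y + 24z = 96.
n·P − d = (24)·(2) + (8)·(-2) + (24)·(-5) − 96 = -184; |n| = √1216.
Distance = |-184| / √1216 = 184/√1216 ≈ 5.277.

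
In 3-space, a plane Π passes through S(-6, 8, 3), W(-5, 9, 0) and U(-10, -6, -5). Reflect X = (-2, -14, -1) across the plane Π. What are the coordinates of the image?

(-22, -6, -5)

SW = (1, 1, -3), SU = (-4, -14, -8); a normal to Π is SW × SU = (-50, 20, -10).
Using S: Π has equation -50x + 20y - 10z = 430.
λ = (n·X − d)/|n|² = (-170 − 430)/3000 = -1/5.
Reflection = X − 2λn = (-2, -14, -1) − (-2/5)·(-50, 20, -10) = (-22, -6, -5).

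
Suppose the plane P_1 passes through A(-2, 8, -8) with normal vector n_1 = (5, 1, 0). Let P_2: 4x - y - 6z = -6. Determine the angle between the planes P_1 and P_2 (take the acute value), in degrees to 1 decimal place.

59.2

P_1: n_1·r = n_1·A gives 5x + y = -2.
cos θ = |n₁·n₂| / (|n₁||n₂|) = |19| / (√26 · √53).
θ = arccos(0.51183) ≈ 59.2°.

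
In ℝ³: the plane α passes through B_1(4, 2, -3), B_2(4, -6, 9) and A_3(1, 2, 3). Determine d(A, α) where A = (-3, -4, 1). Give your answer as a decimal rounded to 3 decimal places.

7.056

B_1B_2 = (0, -8, 12), B_1A_3 = (-3, 0, 6); a normal to α is B_1B_2 × B_1A_3 = (-48, -36, -24).
Using B_1: α has equation -48x - 36y - 24z = -192.
n·A − d = (-48)·(-3) + (-36)·(-4) + (-24)·(1) − (-192) = 456; |n| = √4176.
Distance = |456| / √4176 = 456/√4176 ≈ 7.056.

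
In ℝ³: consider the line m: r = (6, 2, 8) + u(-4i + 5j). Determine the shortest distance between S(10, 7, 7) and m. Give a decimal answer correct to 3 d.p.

Taking (6, 2, 8) on m with direction v = (-4, 5, 0): w = S − (6, 2, 8) = (4, 5, -1), and w × v = (5, 4, 40).
Distance = |w × v| / |v| = √1641 / √41 ≈ 6.326.

6.326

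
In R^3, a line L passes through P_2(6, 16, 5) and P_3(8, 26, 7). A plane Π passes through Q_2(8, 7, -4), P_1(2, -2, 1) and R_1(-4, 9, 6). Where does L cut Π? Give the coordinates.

A direction vector for L is P_3 − P_2 = (2, 10, 2).
Q_2P_1 = (-6, -9, 5), Q_2R_1 = (-12, 2, 10); a normal to Π is Q_2P_1 × Q_2R_1 = (-100, 0, -120).
Using Q_2: Π has equation -100x - 120z = -320.
Substitute r = (6, 16, 5) + t(2, 10, 2) into the plane: -1200 + (-440)t = -320, so t = -2.
Intersection: (6, 16, 5) + (-2)·(2, 10, 2) = (2, -4, 1).

(2, -4, 1)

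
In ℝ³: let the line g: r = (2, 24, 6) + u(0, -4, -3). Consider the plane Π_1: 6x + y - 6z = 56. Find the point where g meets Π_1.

Substitute r = (2, 24, 6) + t(0, -4, -3) into the plane: 0 + 14t = 56, so t = 4.
Intersection: (2, 24, 6) + 4·(0, -4, -3) = (2, 8, -6).

(2, 8, -6)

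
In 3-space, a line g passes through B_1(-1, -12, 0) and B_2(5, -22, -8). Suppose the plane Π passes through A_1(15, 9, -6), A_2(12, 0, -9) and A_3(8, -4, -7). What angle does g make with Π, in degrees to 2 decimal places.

A direction vector for g is B_2 − B_1 = (6, -10, -8).
A_1A_2 = (-3, -9, -3), A_1A_3 = (-7, -13, -1); a normal to Π is A_1A_2 × A_1A_3 = (-30, 18, -24).
Using A_1: Π has equation -30x + 18y - 24z = -144.
sin θ = |n·v| / (|n||v|) = |-168| / (√1800 · √200) = 0.28000.
θ ≈ 16.26°.

16.26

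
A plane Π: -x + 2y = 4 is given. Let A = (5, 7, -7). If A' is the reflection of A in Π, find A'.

(7, 3, -7)

λ = (n·A − d)/|n|² = (9 − 4)/5 = 1.
Reflection = A − 2λn = (5, 7, -7) − 2·(-1, 2, 0) = (7, 3, -7).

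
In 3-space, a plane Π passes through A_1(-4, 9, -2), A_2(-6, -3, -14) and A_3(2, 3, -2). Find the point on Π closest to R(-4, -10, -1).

A_1A_2 = (-2, -12, -12), A_1A_3 = (6, -6, 0); a normal to Π is A_1A_2 × A_1A_3 = (-72, -72, 84).
Using A_1: Π has equation -72x - 72y + 84z = -528.
Foot = R − λn with λ = (n·R − d)/|n|² = (924 − (-528))/17424 = 1/12.
Foot = (-4, -10, -1) − (1/12)·(-72, -72, 84) = (2, -4, -8).

(2, -4, -8)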